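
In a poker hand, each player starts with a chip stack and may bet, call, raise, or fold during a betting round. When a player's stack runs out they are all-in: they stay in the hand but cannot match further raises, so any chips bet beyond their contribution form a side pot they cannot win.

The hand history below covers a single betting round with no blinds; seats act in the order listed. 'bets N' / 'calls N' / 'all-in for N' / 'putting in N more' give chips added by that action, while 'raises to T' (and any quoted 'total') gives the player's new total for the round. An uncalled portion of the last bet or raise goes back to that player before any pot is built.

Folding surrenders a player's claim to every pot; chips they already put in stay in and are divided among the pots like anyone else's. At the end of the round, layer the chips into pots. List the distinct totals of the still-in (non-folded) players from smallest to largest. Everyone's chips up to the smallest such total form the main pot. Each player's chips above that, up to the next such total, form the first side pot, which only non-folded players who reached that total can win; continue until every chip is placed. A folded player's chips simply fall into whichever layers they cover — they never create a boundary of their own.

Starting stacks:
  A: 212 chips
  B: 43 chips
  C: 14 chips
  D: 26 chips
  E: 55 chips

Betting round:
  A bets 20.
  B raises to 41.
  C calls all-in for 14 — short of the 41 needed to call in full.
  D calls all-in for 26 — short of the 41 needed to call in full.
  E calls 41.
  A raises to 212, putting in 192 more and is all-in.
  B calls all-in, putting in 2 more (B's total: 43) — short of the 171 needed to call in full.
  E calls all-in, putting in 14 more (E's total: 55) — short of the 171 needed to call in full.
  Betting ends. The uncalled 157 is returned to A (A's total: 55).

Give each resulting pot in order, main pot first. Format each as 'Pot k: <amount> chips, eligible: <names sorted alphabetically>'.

Contributions (after 157 returned to A): A=55, B=43, C=14, D=26, E=55
Pot levels (distinct totals of non-folded players): 14, 26, 43, 55
Layer 1-14: 14 each from A, B, C, D, E = 14*5 = 70 chips; eligible A, B, C, D, E
Layer 15-26: 12 each from A, B, D, E = 12*4 = 48 chips; eligible A, B, D, E
Layer 27-43: 17 each from A, B, E = 17*3 = 51 chips; eligible A, B, E
Layer 44-55: 12 each from A, E = 12*2 = 24 chips; eligible A, E

Pot 1: 70 chips, eligible: A, B, C, D, E
Pot 2: 48 chips, eligible: A, B, D, E
Pot 3: 51 chips, eligible: A, B, E
Pot 4: 24 chips, eligible: A, E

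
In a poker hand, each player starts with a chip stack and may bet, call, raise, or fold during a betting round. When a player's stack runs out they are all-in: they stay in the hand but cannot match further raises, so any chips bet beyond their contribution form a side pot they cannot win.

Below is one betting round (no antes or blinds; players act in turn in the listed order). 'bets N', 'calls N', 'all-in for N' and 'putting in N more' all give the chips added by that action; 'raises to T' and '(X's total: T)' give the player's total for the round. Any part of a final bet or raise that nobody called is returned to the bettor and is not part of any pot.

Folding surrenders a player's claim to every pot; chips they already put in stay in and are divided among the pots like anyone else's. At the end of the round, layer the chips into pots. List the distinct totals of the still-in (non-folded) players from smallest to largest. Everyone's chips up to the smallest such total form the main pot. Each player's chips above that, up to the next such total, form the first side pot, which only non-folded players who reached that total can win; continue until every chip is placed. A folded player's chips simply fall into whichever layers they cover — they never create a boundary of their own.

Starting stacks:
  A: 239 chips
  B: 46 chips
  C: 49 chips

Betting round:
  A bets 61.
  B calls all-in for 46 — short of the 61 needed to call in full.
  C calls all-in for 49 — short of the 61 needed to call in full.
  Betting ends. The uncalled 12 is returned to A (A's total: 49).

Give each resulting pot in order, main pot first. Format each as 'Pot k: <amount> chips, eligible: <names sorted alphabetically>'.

Pot 1: 138 chips, eligible: A, B, C
Pot 2: 6 chips, eligible: A, C

Derivation:
Contributions (after 12 returned to A): A=49, B=46, C=49
Pot levels (distinct totals of non-folded players): 46, 49
Layer 1-46: 46 each from A, B, C = 46*3 = 138 chips; eligible A, B, C
Layer 47-49: 3 each from A, C = 3*2 = 6 chips; eligible A, C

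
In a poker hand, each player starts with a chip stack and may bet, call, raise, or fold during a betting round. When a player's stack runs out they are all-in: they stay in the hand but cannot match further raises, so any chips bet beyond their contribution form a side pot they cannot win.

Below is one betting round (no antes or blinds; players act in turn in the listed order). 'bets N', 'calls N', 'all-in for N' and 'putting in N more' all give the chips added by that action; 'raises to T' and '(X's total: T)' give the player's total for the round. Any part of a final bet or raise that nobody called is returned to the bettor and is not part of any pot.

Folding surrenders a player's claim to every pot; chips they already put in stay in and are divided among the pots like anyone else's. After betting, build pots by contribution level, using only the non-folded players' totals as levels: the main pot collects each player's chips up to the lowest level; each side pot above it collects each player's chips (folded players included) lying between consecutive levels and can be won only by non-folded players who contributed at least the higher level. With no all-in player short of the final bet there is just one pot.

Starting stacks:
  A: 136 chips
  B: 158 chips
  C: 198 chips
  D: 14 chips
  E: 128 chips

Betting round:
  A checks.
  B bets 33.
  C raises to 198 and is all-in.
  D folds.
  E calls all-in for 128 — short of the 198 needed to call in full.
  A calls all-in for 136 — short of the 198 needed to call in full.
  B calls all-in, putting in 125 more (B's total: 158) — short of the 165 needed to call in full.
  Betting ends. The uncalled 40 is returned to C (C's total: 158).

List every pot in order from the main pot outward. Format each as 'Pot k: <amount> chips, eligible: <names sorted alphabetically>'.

Pot 1: 512 chips, eligible: A, B, C, E
Pot 2: 24 chips, eligible: A, B, C
Pot 3: 44 chips, eligible: B, C

Derivation:
Contributions (after 40 returned to C): A=136, B=158, C=158, E=128
Folded: D
Pot levels (distinct totals of non-folded players): 128, 136, 158
Layer 1-128: 128 each from A, B, C, E = 128*4 = 512 chips; eligible A, B, C, E
Layer 129-136: 8 each from A, B, C = 8*3 = 24 chips; eligible A, B, C
Layer 137-158: 22 each from B, C = 22*2 = 44 chips; eligible B, C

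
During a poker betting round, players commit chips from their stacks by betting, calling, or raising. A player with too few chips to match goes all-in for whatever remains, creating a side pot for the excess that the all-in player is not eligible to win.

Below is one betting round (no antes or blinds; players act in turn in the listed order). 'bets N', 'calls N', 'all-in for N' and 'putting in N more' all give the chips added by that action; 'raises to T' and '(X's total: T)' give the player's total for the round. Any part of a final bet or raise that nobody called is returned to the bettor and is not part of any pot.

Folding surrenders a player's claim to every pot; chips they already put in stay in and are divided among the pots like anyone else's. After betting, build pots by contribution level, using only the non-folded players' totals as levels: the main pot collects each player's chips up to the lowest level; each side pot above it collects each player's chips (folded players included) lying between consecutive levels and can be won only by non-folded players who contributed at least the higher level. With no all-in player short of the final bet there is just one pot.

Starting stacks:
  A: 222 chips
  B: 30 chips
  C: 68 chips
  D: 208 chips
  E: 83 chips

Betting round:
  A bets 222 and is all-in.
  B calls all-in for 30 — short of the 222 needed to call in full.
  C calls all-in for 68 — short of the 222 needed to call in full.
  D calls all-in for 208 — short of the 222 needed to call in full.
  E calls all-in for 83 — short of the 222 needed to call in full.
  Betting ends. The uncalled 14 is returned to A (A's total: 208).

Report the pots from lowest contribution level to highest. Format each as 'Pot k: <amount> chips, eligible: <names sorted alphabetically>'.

Pot 1: 150 chips, eligible: A, B, C, D, E
Pot 2: 152 chips, eligible: A, C, D, E
Pot 3: 45 chips, eligible: A, D, E
Pot 4: 250 chips, eligible: A, D

Derivation:
Contributions (after 14 returned to A): A=208, B=30, C=68, D=208, E=83
Pot levels (distinct totals of non-folded players): 30, 68, 83, 208
Layer 1-30: 30 each from A, B, C, D, E = 30*5 = 150 chips; eligible A, B, C, D, E
Layer 31-68: 38 each from A, C, D, E = 38*4 = 152 chips; eligible A, C, D, E
Layer 69-83: 15 each from A, D, E = 15*3 = 45 chips; eligible A, D, E
Layer 84-208: 125 each from A, D = 125*2 = 250 chips; eligible A, D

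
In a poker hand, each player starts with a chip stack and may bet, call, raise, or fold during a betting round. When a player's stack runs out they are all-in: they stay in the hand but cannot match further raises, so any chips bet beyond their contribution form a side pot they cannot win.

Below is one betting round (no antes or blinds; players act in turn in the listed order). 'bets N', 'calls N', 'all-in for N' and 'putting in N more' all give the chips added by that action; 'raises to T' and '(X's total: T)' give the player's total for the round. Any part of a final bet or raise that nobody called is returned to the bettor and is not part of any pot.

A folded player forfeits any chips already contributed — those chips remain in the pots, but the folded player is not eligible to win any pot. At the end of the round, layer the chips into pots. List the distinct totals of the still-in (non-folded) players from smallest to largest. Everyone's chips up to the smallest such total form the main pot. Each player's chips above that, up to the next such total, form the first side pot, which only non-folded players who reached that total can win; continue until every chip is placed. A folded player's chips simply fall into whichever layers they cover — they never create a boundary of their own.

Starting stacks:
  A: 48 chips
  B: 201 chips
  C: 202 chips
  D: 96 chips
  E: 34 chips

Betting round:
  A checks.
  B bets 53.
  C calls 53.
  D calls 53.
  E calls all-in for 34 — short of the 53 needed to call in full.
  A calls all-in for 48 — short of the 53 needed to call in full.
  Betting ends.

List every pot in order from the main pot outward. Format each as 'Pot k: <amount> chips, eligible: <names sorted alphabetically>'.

Pot 1: 170 chips, eligible: A, B, C, D, E
Pot 2: 56 chips, eligible: A, B, C, D
Pot 3: 15 chips, eligible: B, C, D

Derivation:
Contributions: A=48, B=53, C=53, D=53, E=34
Pot levels (distinct totals of non-folded players): 34, 48, 53
Layer 1-34: 34 each from A, B, C, D, E = 34*5 = 170 chips; eligible A, B, C, D, E
Layer 35-48: 14 each from A, B, C, D = 14*4 = 56 chips; eligible A, B, C, D
Layer 49-53: 5 each from B, C, D = 5*3 = 15 chips; eligible B, C, D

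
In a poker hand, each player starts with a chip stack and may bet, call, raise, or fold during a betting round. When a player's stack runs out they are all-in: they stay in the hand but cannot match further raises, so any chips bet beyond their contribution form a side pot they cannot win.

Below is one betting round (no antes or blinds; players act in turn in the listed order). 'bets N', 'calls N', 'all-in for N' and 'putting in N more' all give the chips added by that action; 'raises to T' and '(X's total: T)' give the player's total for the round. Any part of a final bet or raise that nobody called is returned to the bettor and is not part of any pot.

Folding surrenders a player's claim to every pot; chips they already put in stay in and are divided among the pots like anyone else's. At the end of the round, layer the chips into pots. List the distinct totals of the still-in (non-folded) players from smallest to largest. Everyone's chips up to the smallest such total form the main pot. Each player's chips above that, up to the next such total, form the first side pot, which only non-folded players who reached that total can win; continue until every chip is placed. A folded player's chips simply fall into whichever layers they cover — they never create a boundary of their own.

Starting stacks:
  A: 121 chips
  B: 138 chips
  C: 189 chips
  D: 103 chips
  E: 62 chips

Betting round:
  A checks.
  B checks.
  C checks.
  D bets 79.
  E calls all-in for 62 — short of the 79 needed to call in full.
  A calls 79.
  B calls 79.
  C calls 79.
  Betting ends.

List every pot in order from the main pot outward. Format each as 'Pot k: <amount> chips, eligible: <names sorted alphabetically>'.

Contributions: A=79, B=79, C=79, D=79, E=62
Pot levels (distinct totals of non-folded players): 62, 79
Layer 1-62: 62 each from A, B, C, D, E = 62*5 = 310 chips; eligible A, B, C, D, E
Layer 63-79: 17 each from A, B, C, D = 17*4 = 68 chips; eligible A, B, C, D

Pot 1: 310 chips, eligible: A, B, C, D, E
Pot 2: 68 chips, eligible: A, B, C, D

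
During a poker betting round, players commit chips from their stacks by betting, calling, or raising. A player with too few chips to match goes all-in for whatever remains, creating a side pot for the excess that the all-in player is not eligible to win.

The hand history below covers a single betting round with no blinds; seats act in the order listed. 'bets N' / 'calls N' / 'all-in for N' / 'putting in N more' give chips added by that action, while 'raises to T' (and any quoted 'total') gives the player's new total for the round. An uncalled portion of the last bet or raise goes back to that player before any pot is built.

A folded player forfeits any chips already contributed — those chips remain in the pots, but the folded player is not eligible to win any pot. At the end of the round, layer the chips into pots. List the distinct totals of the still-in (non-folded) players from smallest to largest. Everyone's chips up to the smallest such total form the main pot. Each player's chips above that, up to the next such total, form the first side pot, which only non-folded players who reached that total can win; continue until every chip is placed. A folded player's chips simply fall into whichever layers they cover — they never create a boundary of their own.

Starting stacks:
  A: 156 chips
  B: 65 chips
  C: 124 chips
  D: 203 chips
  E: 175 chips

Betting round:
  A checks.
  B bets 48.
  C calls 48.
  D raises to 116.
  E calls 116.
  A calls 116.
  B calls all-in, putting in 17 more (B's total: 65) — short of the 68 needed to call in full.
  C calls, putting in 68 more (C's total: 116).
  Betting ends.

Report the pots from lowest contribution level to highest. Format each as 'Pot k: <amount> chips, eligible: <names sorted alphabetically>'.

Pot 1: 325 chips, eligible: A, B, C, D, E
Pot 2: 204 chips, eligible: A, C, D, E

Derivation:
Contributions: A=116, B=65, C=116, D=116, E=116
Pot levels (distinct totals of non-folded players): 65, 116
Layer 1-65: 65 each from A, B, C, D, E = 65*5 = 325 chips; eligible A, B, C, D, E
Layer 66-116: 51 each from A, C, D, E = 51*4 = 204 chips; eligible A, C, D, E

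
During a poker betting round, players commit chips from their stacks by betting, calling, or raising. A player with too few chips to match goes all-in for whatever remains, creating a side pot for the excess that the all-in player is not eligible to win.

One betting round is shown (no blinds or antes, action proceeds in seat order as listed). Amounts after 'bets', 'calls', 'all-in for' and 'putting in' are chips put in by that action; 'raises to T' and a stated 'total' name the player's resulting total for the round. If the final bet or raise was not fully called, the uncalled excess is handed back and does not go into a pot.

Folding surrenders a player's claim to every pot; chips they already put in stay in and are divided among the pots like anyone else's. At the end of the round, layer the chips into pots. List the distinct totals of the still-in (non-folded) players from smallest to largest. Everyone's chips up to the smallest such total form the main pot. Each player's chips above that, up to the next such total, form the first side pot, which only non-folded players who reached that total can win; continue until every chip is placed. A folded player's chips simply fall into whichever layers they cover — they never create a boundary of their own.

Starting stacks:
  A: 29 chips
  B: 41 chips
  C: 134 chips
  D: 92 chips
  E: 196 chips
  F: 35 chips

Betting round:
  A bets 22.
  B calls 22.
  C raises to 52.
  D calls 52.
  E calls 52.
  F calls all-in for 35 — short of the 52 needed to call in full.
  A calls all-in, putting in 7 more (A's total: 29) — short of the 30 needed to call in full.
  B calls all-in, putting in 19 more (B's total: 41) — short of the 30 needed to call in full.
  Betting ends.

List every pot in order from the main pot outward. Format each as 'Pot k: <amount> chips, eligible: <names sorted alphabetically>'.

Contributions: A=29, B=41, C=52, D=52, E=52, F=35
Pot levels (distinct totals of non-folded players): 29, 35, 41, 52
Layer 1-29: 29 each from A, B, C, D, E, F = 29*6 = 174 chips; eligible A, B, C, D, E, F
Layer 30-35: 6 each from B, C, D, E, F = 6*5 = 30 chips; eligible B, C, D, E, F
Layer 36-41: 6 each from B, C, D, E = 6*4 = 24 chips; eligible B, C, D, E
Layer 42-52: 11 each from C, D, E = 11*3 = 33 chips; eligible C, D, E

Pot 1: 174 chips, eligible: A, B, C, D, E, F
Pot 2: 30 chips, eligible: B, C, D, E, F
Pot 3: 24 chips, eligible: B, C, D, E
Pot 4: 33 chips, eligible: C, D, E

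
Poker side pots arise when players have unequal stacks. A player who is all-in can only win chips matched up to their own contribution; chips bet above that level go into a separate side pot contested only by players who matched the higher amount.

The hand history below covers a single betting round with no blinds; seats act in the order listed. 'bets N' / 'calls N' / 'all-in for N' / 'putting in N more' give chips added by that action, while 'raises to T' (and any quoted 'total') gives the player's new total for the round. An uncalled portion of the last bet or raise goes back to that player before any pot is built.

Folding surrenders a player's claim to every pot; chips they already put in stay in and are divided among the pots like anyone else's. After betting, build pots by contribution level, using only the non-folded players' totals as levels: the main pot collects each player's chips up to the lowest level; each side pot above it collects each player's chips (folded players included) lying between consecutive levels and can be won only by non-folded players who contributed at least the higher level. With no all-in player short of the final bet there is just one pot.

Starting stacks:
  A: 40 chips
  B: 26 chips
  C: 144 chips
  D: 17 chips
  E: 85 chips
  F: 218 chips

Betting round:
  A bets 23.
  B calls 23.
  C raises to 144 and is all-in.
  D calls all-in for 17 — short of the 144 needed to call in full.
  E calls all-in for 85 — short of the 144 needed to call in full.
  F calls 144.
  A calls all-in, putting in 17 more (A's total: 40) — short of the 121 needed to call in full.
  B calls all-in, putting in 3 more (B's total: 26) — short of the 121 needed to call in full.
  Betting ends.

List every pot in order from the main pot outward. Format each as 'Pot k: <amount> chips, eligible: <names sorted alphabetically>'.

Contributions: A=40, B=26, C=144, D=17, E=85, F=144
Pot levels (distinct totals of non-folded players): 17, 26, 40, 85, 144
Layer 1-17: 17 each from A, B, C, D, E, F = 17*6 = 102 chips; eligible A, B, C, D, E, F
Layer 18-26: 9 each from A, B, C, E, F = 9*5 = 45 chips; eligible A, B, C, E, F
Layer 27-40: 14 each from A, C, E, F = 14*4 = 56 chips; eligible A, C, E, F
Layer 41-85: 45 each from C, E, F = 45*3 = 135 chips; eligible C, E, F
Layer 86-144: 59 each from C, F = 59*2 = 118 chips; eligible C, F

Pot 1: 102 chips, eligible: A, B, C, D, E, F
Pot 2: 45 chips, eligible: A, B, C, E, F
Pot 3: 56 chips, eligible: A, C, E, F
Pot 4: 135 chips, eligible: C, E, F
Pot 5: 118 chips, eligible: C, F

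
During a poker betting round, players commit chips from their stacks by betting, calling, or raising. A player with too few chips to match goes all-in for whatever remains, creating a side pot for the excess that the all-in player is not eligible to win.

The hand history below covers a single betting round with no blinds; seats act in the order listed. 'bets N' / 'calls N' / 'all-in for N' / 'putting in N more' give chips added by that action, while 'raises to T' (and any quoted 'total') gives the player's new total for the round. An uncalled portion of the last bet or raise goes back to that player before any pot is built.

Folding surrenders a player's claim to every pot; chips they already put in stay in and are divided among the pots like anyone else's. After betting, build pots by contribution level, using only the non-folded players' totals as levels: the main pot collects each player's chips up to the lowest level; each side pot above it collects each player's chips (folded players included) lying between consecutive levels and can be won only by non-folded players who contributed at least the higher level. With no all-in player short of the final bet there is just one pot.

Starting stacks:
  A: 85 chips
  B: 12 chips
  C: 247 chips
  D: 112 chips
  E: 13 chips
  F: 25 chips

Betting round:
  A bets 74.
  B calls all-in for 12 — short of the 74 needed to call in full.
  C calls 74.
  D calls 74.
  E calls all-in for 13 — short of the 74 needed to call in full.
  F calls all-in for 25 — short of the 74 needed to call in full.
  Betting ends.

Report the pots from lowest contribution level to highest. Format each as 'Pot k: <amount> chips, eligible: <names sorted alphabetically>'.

Pot 1: 72 chips, eligible: A, B, C, D, E, F
Pot 2: 5 chips, eligible: A, C, D, E, F
Pot 3: 48 chips, eligible: A, C, D, F
Pot 4: 147 chips, eligible: A, C, D

Derivation:
Contributions: A=74, B=12, C=74, D=74, E=13, F=25
Pot levels (distinct totals of non-folded players): 12, 13, 25, 74
Layer 1-12: 12 each from A, B, C, D, E, F = 12*6 = 72 chips; eligible A, B, C, D, E, F
Layer 13-13: 1 each from A, C, D, E, F = 1*5 = 5 chips; eligible A, C, D, E, F
Layer 14-25: 12 each from A, C, D, F = 12*4 = 48 chips; eligible A, C, D, F
Layer 26-74: 49 each from A, C, D = 49*3 = 147 chips; eligible A, C, D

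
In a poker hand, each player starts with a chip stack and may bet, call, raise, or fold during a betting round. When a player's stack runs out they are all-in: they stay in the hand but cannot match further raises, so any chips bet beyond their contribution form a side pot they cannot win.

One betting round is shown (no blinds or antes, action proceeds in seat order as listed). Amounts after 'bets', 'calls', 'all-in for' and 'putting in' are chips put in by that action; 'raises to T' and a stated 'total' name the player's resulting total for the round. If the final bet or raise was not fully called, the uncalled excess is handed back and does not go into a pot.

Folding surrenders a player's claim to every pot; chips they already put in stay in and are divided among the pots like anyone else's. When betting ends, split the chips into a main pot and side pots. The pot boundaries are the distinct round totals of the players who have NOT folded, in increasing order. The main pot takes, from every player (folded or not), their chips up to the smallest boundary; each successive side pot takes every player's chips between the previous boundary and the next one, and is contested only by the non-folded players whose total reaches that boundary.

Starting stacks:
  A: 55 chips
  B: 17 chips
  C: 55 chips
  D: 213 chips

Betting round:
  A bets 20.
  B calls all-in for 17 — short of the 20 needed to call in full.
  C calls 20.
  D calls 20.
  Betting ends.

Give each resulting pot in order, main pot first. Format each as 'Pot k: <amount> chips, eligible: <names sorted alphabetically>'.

Contributions: A=20, B=17, C=20, D=20
Pot levels (distinct totals of non-folded players): 17, 20
Layer 1-17: 17 each from A, B, C, D = 17*4 = 68 chips; eligible A, B, C, D
Layer 18-20: 3 each from A, C, D = 3*3 = 9 chips; eligible A, C, D

Pot 1: 68 chips, eligible: A, B, C, D
Pot 2: 9 chips, eligible: A, C, D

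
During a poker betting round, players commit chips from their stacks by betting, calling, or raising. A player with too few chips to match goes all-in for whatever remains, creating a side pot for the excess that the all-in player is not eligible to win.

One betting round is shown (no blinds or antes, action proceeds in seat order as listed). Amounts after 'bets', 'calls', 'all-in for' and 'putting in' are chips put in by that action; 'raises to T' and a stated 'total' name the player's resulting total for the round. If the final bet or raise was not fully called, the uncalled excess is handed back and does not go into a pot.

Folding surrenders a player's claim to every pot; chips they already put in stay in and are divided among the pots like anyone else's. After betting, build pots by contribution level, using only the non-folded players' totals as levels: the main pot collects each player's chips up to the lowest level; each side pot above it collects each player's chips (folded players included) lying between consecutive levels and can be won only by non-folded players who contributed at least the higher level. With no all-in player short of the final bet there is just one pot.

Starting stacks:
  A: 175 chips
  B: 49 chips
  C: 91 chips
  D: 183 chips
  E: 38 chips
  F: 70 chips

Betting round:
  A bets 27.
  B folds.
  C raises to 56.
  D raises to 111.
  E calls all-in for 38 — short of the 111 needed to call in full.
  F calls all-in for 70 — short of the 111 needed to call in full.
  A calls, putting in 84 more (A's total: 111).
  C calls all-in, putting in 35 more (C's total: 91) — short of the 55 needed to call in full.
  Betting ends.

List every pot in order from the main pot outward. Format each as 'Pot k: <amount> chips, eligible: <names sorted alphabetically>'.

Pot 1: 190 chips, eligible: A, C, D, E, F
Pot 2: 128 chips, eligible: A, C, D, F
Pot 3: 63 chips, eligible: A, C, D
Pot 4: 40 chips, eligible: A, D

Derivation:
Contributions: A=111, C=91, D=111, E=38, F=70
Folded: B
Pot levels (distinct totals of non-folded players): 38, 70, 91, 111
Layer 1-38: 38 each from A, C, D, E, F = 38*5 = 190 chips; eligible A, C, D, E, F
Layer 39-70: 32 each from A, C, D, F = 32*4 = 128 chips; eligible A, C, D, F
Layer 71-91: 21 each from A, C, D = 21*3 = 63 chips; eligible A, C, D
Layer 92-111: 20 each from A, D = 20*2 = 40 chips; eligible A, D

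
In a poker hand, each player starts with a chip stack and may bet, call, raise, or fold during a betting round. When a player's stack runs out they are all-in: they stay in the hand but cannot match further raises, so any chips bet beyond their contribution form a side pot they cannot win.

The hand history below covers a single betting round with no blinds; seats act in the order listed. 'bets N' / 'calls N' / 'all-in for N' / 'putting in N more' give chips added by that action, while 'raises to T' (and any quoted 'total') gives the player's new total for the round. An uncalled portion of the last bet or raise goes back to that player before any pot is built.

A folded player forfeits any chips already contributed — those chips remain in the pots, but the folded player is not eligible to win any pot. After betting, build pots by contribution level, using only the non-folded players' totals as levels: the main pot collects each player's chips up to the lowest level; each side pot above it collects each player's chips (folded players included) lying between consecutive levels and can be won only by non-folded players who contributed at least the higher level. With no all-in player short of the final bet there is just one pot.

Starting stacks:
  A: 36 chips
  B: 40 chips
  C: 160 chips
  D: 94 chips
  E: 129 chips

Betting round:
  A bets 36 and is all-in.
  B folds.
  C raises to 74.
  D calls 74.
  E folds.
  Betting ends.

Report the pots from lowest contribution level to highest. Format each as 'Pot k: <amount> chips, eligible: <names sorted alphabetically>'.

Contributions: A=36, C=74, D=74
Folded: B, E
Pot levels (distinct totals of non-folded players): 36, 74
Layer 1-36: 36 each from A, C, D = 36*3 = 108 chips; eligible A, C, D
Layer 37-74: 38 each from C, D = 38*2 = 76 chips; eligible C, D

Pot 1: 108 chips, eligible: A, C, D
Pot 2: 76 chips, eligible: C, D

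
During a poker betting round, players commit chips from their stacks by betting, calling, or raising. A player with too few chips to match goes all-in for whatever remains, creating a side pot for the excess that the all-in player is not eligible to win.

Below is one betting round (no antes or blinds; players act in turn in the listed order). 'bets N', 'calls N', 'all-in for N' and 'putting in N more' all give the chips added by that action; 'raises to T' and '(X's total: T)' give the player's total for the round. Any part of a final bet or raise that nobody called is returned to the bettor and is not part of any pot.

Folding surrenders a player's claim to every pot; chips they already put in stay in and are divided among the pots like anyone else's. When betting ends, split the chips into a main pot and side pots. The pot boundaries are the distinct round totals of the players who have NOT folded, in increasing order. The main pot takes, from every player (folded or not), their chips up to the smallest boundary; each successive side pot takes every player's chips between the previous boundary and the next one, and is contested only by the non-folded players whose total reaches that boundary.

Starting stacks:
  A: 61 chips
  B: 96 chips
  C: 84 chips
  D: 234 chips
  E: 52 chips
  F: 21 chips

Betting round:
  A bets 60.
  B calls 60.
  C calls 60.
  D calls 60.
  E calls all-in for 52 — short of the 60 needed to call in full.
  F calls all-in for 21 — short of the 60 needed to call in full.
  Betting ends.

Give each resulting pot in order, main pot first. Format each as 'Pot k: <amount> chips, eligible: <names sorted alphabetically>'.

Pot 1: 126 chips, eligible: A, B, C, D, E, F
Pot 2: 155 chips, eligible: A, B, C, D, E
Pot 3: 32 chips, eligible: A, B, C, D

Derivation:
Contributions: A=60, B=60, C=60, D=60, E=52, F=21
Pot levels (distinct totals of non-folded players): 21, 52, 60
Layer 1-21: 21 each from A, B, C, D, E, F = 21*6 = 126 chips; eligible A, B, C, D, E, F
Layer 22-52: 31 each from A, B, C, D, E = 31*5 = 155 chips; eligible A, B, C, D, E
Layer 53-60: 8 each from A, B, C, D = 8*4 = 32 chips; eligible A, B, C, D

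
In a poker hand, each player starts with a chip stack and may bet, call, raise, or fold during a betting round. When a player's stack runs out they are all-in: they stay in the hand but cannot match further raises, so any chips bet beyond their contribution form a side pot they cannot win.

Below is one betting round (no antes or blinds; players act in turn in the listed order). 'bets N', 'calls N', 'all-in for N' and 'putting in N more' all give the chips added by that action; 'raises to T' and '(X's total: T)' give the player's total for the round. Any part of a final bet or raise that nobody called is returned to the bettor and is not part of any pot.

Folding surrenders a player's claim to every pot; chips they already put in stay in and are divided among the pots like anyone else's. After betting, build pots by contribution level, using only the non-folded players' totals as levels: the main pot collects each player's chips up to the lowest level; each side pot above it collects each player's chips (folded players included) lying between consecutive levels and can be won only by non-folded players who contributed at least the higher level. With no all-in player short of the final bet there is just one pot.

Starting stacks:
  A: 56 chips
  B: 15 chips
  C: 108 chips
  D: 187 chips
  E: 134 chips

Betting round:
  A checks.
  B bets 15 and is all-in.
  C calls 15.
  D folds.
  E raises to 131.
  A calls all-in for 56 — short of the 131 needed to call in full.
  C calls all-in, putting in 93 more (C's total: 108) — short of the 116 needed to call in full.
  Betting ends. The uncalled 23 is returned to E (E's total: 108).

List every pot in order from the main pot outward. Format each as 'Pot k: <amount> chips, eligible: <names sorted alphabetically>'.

Pot 1: 60 chips, eligible: A, B, C, E
Pot 2: 123 chips, eligible: A, C, E
Pot 3: 104 chips, eligible: C, E

Derivation:
Contributions (after 23 returned to E): A=56, B=15, C=108, E=108
Folded: D
Pot levels (distinct totals of non-folded players): 15, 56, 108
Layer 1-15: 15 each from A, B, C, E = 15*4 = 60 chips; eligible A, B, C, E
Layer 16-56: 41 each from A, C, E = 41*3 = 123 chips; eligible A, C, E
Layer 57-108: 52 each from C, E = 52*2 = 104 chips; eligible C, E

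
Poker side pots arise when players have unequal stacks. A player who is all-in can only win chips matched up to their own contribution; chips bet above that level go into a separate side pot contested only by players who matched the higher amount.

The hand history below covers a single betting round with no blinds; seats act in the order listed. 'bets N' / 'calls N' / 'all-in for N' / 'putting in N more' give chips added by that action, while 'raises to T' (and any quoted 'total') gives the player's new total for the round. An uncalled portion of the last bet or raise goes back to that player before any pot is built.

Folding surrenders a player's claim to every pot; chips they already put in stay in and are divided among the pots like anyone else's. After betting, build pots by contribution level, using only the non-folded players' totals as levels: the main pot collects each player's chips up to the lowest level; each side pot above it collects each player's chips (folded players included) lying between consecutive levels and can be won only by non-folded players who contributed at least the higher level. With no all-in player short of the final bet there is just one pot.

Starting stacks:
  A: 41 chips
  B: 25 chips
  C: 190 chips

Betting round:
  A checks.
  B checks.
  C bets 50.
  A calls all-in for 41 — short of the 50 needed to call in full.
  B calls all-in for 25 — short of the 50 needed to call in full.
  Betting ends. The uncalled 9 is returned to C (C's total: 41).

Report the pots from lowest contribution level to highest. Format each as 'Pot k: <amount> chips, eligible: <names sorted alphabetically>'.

Pot 1: 75 chips, eligible: A, B, C
Pot 2: 32 chips, eligible: A, C

Derivation:
Contributions (after 9 returned to C): A=41, B=25, C=41
Pot levels (distinct totals of non-folded players): 25, 41
Layer 1-25: 25 each from A, B, C = 25*3 = 75 chips; eligible A, B, C
Layer 26-41: 16 each from A, C = 16*2 = 32 chips; eligible A, C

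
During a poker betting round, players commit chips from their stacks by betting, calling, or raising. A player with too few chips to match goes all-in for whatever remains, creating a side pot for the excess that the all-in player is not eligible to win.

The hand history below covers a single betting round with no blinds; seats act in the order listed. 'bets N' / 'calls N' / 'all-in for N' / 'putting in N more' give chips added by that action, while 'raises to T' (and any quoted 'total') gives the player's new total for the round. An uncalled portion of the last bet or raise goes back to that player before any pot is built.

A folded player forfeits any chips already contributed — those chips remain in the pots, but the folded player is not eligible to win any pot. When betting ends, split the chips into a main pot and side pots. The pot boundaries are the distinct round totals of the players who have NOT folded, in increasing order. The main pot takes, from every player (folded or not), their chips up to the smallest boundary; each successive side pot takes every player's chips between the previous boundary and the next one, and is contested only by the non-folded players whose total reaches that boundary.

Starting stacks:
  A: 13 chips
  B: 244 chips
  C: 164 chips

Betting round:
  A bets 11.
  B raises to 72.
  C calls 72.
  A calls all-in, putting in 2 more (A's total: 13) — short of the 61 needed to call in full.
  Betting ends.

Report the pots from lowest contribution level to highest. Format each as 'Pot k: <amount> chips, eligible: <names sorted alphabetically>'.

Pot 1: 39 chips, eligible: A, B, C
Pot 2: 118 chips, eligible: B, C

Derivation:
Contributions: A=13, B=72, C=72
Pot levels (distinct totals of non-folded players): 13, 72
Layer 1-13: 13 each from A, B, C = 13*3 = 39 chips; eligible A, B, C
Layer 14-72: 59 each from B, C = 59*2 = 118 chips; eligible B, C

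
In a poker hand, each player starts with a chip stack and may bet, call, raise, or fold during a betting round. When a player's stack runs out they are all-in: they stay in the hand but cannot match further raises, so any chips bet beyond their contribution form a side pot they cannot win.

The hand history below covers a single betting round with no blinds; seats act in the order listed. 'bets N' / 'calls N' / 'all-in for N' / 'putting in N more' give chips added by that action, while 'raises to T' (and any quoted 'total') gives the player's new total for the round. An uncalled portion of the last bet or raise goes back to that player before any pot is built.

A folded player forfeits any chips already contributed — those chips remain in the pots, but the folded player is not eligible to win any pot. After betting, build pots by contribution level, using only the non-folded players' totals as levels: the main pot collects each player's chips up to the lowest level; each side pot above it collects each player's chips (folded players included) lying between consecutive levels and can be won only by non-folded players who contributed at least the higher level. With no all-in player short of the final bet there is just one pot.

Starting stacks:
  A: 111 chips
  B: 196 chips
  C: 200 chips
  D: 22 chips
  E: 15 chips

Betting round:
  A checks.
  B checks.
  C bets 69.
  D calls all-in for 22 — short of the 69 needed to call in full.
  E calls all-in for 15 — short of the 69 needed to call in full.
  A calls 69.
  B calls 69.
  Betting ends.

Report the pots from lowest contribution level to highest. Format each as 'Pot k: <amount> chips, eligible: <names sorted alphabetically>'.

Pot 1: 75 chips, eligible: A, B, C, D, E
Pot 2: 28 chips, eligible: A, B, C, D
Pot 3: 141 chips, eligible: A, B, C

Derivation:
Contributions: A=69, B=69, C=69, D=22, E=15
Pot levels (distinct totals of non-folded players): 15, 22, 69
Layer 1-15: 15 each from A, B, C, D, E = 15*5 = 75 chips; eligible A, B, C, D, E
Layer 16-22: 7 each from A, B, C, D = 7*4 = 28 chips; eligible A, B, C, D
Layer 23-69: 47 each from A, B, C = 47*3 = 141 chips; eligible A, B, C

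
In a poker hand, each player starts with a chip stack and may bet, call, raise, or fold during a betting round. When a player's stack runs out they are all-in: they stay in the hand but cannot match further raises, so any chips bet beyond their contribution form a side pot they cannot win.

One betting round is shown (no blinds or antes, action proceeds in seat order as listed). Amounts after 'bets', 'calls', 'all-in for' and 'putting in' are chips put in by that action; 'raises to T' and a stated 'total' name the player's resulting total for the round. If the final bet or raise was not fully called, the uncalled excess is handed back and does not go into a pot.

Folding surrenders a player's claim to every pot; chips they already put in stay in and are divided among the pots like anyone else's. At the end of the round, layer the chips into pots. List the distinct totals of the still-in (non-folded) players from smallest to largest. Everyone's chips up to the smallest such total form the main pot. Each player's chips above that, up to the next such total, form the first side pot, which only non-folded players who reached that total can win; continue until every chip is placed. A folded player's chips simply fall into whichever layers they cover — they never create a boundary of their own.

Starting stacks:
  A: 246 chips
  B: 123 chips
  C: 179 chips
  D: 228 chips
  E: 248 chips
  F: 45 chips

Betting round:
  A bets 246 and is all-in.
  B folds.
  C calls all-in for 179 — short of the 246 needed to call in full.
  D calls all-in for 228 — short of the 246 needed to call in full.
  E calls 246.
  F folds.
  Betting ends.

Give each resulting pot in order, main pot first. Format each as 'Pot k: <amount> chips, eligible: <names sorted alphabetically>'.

Contributions: A=246, C=179, D=228, E=246
Folded: B, F
Pot levels (distinct totals of non-folded players): 179, 228, 246
Layer 1-179: 179 each from A, C, D, E = 179*4 = 716 chips; eligible A, C, D, E
Layer 180-228: 49 each from A, D, E = 49*3 = 147 chips; eligible A, D, E
Layer 229-246: 18 each from A, E = 18*2 = 36 chips; eligible A, E

Pot 1: 716 chips, eligible: A, C, D, E
Pot 2: 147 chips, eligible: A, D, E
Pot 3: 36 chips, eligible: A, E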